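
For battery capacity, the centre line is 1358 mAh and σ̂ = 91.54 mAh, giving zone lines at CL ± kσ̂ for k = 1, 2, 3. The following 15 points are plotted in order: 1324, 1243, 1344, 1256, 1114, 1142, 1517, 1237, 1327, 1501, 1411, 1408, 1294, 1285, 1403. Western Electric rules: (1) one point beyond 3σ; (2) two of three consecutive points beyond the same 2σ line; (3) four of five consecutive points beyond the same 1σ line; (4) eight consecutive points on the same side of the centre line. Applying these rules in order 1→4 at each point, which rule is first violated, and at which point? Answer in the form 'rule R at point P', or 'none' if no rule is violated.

rule 2 at point 6

Zone of each point (C = within 1σ̂, B = 1σ̂–2σ̂, A = 2σ̂–3σ̂, * = beyond 3σ̂; sign = side of CL): 1:-C, 2:-B, 3:-C, 4:-B, 5:-A, 6:-A, 7:+B, 8:-B, 9:-C, 10:+B, 11:+C, 12:+C, 13:-C, 14:-C, 15:+C
Rule 2 (two of three consecutive points beyond the same 2σ limit) is satisfied at point 6.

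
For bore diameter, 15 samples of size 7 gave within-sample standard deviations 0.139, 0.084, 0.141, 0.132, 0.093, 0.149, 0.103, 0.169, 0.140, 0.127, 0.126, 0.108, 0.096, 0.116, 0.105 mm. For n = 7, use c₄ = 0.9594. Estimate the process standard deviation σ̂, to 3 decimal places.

0.127

s̄ = (0.139 + 0.084 + 0.141 + 0.132 + 0.093 + 0.149 + 0.103 + 0.169 + 0.140 + 0.127 + 0.126 + 0.108 + 0.096 + 0.116 + 0.105) / 15 = 0.1219
σ̂ = s̄ / c₄ = 0.1219 / 0.9594 = 0.1270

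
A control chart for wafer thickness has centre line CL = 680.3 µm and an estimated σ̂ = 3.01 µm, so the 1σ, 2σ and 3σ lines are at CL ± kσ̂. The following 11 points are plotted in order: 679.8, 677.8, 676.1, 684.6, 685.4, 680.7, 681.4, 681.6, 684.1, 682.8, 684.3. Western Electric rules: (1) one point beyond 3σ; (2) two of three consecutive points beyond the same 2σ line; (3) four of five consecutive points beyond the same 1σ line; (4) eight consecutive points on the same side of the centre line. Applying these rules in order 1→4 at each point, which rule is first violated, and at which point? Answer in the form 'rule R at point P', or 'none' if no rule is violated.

Zone of each point (C = within 1σ̂, B = 1σ̂–2σ̂, A = 2σ̂–3σ̂, * = beyond 3σ̂; sign = side of CL): 1:-C, 2:-C, 3:-B, 4:+B, 5:+B, 6:+C, 7:+C, 8:+C, 9:+B, 10:+C, 11:+B
Rule 4 (eight consecutive points on the same side of the centre line) is satisfied at point 11.

rule 4 at point 11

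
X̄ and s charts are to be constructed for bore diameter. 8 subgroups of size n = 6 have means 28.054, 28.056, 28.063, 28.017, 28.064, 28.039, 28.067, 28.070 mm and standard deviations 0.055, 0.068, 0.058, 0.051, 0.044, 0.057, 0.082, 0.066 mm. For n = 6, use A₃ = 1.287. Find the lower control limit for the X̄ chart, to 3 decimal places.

X̄̄ = (28.054 + 28.056 + 28.063 + 28.017 + 28.064 + 28.039 + 28.067 + 28.070) / 8 = 28.0538
s̄ = (0.055 + 0.068 + 0.058 + 0.051 + 0.044 + 0.057 + 0.082 + 0.066) / 8 = 0.0601
LCL = X̄̄ − A₃·s̄ = 28.0538 − 1.287 × 0.0601 = 27.9764

27.976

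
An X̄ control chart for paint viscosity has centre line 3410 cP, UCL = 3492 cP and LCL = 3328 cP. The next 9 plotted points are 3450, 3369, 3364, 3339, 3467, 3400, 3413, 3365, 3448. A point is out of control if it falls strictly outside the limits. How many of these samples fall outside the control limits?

0

All 9 points lie within [3328, 3492].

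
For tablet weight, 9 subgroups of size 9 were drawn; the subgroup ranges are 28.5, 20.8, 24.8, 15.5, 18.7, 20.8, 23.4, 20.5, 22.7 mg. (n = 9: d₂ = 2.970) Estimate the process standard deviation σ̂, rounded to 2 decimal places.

7.32

R̄ = (28.5 + 20.8 + 24.8 + 15.5 + 18.7 + 20.8 + 23.4 + 20.5 + 22.7) / 9 = 21.7444
σ̂ = R̄ / d₂ = 21.7444 / 2.970 = 7.3214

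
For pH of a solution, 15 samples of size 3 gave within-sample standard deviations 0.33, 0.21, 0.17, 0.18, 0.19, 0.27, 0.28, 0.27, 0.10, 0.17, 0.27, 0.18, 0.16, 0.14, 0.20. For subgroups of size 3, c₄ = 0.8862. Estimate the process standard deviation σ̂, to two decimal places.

s̄ = (0.33 + 0.21 + 0.17 + 0.18 + 0.19 + 0.27 + 0.28 + 0.27 + 0.10 + 0.17 + 0.27 + 0.18 + 0.16 + 0.14 + 0.20) / 15 = 0.2080
σ̂ = s̄ / c₄ = 0.2080 / 0.8862 = 0.2347

0.23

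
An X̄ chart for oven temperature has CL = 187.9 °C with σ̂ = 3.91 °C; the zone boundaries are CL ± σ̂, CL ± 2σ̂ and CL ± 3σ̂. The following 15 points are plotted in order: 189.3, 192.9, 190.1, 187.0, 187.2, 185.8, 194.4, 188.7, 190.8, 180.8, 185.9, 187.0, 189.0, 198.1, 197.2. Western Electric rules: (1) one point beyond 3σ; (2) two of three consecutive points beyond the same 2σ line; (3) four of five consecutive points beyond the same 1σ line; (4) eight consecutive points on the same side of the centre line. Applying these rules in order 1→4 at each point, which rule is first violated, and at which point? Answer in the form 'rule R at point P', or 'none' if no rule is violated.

rule 2 at point 15

Zone of each point (C = within 1σ̂, B = 1σ̂–2σ̂, A = 2σ̂–3σ̂, * = beyond 3σ̂; sign = side of CL): 1:+C, 2:+B, 3:+C, 4:-C, 5:-C, 6:-C, 7:+B, 8:+C, 9:+C, 10:-B, 11:-C, 12:-C, 13:+C, 14:+A, 15:+A
Rule 2 (two of three consecutive points beyond the same 2σ limit) is satisfied at point 15.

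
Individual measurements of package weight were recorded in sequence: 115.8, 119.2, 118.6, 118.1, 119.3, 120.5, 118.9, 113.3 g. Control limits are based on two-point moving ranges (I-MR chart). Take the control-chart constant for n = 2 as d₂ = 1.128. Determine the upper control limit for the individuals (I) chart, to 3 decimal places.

X̄ = (115.8 + 119.2 + 118.6 + 118.1 + 119.3 + 120.5 + 118.9 + 113.3) / 8 = 117.9625
Moving ranges: 3.4, 0.6, 0.5, 1.2, 1.2, 1.6, 5.6; M̄R̄ = 14.1000 / 7 = 2.0143
UCL = X̄ + 3·M̄R̄/d₂ = 117.9625 + 3 × 2.0143 / 1.128 = 123.3196

123.320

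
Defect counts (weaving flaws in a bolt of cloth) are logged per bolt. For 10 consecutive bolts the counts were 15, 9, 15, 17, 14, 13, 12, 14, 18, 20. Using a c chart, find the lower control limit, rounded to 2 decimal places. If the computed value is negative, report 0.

c̄ = (15 + 9 + 15 + 17 + 14 + 13 + 12 + 14 + 18 + 20) / 10 = 147 / 10 = 14.7000
LCL = c̄ − 3√c̄ = 14.7000 − 3 × 3.8341 = 3.1978

3.20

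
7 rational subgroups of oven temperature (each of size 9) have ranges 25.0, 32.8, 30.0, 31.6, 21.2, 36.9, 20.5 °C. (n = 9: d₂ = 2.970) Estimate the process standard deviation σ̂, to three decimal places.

R̄ = (25.0 + 32.8 + 30.0 + 31.6 + 21.2 + 36.9 + 20.5) / 7 = 28.2857
σ̂ = R̄ / d₂ = 28.2857 / 2.970 = 9.5238

9.524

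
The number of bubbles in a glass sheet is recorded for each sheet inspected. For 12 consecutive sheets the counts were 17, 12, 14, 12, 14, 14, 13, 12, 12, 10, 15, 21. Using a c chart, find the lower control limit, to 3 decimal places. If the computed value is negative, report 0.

2.675

c̄ = (17 + 12 + 14 + 12 + 14 + 14 + 13 + 12 + 12 + 10 + 15 + 21) / 12 = 166 / 12 = 13.8333
LCL = c̄ − 3√c̄ = 13.8333 − 3 × 3.7193 = 2.6754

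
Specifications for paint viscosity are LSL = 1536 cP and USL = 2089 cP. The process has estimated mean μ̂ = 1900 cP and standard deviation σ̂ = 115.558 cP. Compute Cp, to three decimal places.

0.798

Cp = (USL − LSL) / (6σ̂) = (2089 − 1536) / (6 × 115.558) = 553.0000 / 693.3480 = 0.7976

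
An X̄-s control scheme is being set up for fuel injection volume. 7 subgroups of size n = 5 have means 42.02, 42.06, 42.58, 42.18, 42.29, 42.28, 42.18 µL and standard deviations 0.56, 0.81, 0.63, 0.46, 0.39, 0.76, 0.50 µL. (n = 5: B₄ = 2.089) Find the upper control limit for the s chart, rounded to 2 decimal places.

s̄ = (0.56 + 0.81 + 0.63 + 0.46 + 0.39 + 0.76 + 0.50) / 7 = 0.5871
UCL_s = B₄·s̄ = 2.089 × 0.5871 = 1.2265

1.23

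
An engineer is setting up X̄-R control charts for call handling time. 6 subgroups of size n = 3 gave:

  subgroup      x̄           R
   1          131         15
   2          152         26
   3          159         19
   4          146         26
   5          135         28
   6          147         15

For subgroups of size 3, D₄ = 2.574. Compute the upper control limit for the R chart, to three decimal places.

R̄ = (15 + 26 + 19 + 26 + 28 + 15) / 6 = 129.0000 / 6 = 21.5000
UCL_R = D₄·R̄ = 2.574 × 21.5000 = 55.3410

55.341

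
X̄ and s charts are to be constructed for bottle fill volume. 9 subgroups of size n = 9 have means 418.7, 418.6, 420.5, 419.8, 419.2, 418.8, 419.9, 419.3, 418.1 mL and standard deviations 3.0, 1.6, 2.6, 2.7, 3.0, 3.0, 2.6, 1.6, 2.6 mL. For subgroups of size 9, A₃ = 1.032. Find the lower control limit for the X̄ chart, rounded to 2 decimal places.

X̄̄ = (418.7 + 418.6 + 420.5 + 419.8 + 419.2 + 418.8 + 419.9 + 419.3 + 418.1) / 9 = 419.2111
s̄ = (3.0 + 1.6 + 2.6 + 2.7 + 3.0 + 3.0 + 2.6 + 1.6 + 2.6) / 9 = 2.5222
LCL = X̄̄ − A₃·s̄ = 419.2111 − 1.032 × 2.5222 = 416.6082

416.61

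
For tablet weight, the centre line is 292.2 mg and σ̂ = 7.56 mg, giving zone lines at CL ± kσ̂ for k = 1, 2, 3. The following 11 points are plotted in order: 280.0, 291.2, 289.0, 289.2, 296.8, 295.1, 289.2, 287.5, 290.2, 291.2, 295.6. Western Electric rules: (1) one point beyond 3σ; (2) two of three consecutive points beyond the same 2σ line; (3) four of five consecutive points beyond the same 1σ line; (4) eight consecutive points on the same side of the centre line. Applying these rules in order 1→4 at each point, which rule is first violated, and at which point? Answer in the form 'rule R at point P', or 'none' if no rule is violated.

none

Zone of each point (C = within 1σ̂, B = 1σ̂–2σ̂, A = 2σ̂–3σ̂, * = beyond 3σ̂; sign = side of CL): 1:-B, 2:-C, 3:-C, 4:-C, 5:+C, 6:+C, 7:-C, 8:-C, 9:-C, 10:-C, 11:+C
No rule fires across all 11 points.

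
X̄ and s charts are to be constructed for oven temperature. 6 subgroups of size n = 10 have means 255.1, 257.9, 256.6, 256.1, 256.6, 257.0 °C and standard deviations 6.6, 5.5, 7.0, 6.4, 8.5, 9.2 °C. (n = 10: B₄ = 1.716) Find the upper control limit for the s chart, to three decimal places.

s̄ = (6.6 + 5.5 + 7.0 + 6.4 + 8.5 + 9.2) / 6 = 7.2000
UCL_s = B₄·s̄ = 1.716 × 7.2000 = 12.3552

12.355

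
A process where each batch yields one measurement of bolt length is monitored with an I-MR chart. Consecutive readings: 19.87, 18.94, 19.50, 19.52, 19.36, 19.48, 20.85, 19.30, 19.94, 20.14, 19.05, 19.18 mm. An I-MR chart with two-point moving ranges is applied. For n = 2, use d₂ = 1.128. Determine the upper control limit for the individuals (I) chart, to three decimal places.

X̄ = (19.87 + 18.94 + 19.50 + 19.52 + 19.36 + 19.48 + 20.85 + 19.30 + 19.94 + 20.14 + 19.05 + 19.18) / 12 = 19.5942
Moving ranges: 0.93, 0.56, 0.02, 0.16, 0.12, 1.37, 1.55, 0.64, 0.20, 1.09, 0.13; M̄R̄ = 6.7700 / 11 = 0.6155
UCL = X̄ + 3·M̄R̄/d₂ = 19.5942 + 3 × 0.6155 / 1.128 = 21.2310

21.231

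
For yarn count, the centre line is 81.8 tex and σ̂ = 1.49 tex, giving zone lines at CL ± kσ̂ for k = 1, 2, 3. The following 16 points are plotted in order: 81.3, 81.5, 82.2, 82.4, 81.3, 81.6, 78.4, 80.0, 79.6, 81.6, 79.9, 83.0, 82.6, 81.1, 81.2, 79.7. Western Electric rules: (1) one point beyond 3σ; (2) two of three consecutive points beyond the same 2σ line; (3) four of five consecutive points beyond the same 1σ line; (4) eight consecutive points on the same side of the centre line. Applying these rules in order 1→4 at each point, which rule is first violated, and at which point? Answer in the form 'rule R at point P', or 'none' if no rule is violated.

Zone of each point (C = within 1σ̂, B = 1σ̂–2σ̂, A = 2σ̂–3σ̂, * = beyond 3σ̂; sign = side of CL): 1:-C, 2:-C, 3:+C, 4:+C, 5:-C, 6:-C, 7:-A, 8:-B, 9:-B, 10:-C, 11:-B, 12:+C, 13:+C, 14:-C, 15:-C, 16:-B
Rule 3 (four of five consecutive points beyond the same 1σ limit) is satisfied at point 11.

rule 3 at point 11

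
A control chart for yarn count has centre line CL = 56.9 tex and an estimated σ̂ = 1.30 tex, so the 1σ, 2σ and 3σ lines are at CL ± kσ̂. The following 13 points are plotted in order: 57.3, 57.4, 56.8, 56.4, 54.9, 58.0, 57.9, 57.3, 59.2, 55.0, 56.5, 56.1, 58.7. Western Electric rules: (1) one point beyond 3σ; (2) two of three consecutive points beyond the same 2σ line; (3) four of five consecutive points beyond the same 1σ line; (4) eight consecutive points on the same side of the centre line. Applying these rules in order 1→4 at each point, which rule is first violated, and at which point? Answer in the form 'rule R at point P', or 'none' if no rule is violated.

none

Zone of each point (C = within 1σ̂, B = 1σ̂–2σ̂, A = 2σ̂–3σ̂, * = beyond 3σ̂; sign = side of CL): 1:+C, 2:+C, 3:-C, 4:-C, 5:-B, 6:+C, 7:+C, 8:+C, 9:+B, 10:-B, 11:-C, 12:-C, 13:+B
No rule fires across all 13 points.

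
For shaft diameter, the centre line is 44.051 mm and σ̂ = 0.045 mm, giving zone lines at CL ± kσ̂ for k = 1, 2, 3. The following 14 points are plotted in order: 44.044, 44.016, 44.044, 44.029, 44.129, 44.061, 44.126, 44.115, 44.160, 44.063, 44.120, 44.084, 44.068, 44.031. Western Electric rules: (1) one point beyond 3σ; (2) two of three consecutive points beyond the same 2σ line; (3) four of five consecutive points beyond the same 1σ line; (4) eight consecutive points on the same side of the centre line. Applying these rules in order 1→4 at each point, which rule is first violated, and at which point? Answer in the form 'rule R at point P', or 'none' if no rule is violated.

Zone of each point (C = within 1σ̂, B = 1σ̂–2σ̂, A = 2σ̂–3σ̂, * = beyond 3σ̂; sign = side of CL): 1:-C, 2:-C, 3:-C, 4:-C, 5:+B, 6:+C, 7:+B, 8:+B, 9:+A, 10:+C, 11:+B, 12:+C, 13:+C, 14:-C
Rule 3 (four of five consecutive points beyond the same 1σ limit) is satisfied at point 9.

rule 3 at point 9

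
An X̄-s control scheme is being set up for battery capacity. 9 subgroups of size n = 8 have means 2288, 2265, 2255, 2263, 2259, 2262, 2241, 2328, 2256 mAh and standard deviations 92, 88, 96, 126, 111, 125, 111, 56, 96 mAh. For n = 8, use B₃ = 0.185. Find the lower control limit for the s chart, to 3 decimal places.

18.521

s̄ = (92 + 88 + 96 + 126 + 111 + 125 + 111 + 56 + 96) / 9 = 100.1111
LCL_s = B₃·s̄ = 0.185 × 100.1111 = 18.5206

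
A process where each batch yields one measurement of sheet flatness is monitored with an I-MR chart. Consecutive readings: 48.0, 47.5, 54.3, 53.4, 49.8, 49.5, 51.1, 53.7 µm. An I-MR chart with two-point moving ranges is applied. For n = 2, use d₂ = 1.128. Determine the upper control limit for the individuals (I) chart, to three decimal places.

X̄ = (48.0 + 47.5 + 54.3 + 53.4 + 49.8 + 49.5 + 51.1 + 53.7) / 8 = 50.9125
Moving ranges: 0.5, 6.8, 0.9, 3.6, 0.3, 1.6, 2.6; M̄R̄ = 16.3000 / 7 = 2.3286
UCL = X̄ + 3·M̄R̄/d₂ = 50.9125 + 3 × 2.3286 / 1.128 = 57.1055

57.106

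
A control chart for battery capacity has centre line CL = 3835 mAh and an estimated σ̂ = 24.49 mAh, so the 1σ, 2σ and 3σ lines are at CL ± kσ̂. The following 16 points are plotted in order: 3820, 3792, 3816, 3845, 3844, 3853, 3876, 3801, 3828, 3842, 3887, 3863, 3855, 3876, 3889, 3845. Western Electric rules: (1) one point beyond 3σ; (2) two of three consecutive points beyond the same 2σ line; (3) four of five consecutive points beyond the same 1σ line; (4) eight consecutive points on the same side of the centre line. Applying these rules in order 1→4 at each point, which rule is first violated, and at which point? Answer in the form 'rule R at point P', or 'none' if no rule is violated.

Zone of each point (C = within 1σ̂, B = 1σ̂–2σ̂, A = 2σ̂–3σ̂, * = beyond 3σ̂; sign = side of CL): 1:-C, 2:-B, 3:-C, 4:+C, 5:+C, 6:+C, 7:+B, 8:-B, 9:-C, 10:+C, 11:+A, 12:+B, 13:+C, 14:+B, 15:+A, 16:+C
Rule 3 (four of five consecutive points beyond the same 1σ limit) is satisfied at point 15.

rule 3 at point 15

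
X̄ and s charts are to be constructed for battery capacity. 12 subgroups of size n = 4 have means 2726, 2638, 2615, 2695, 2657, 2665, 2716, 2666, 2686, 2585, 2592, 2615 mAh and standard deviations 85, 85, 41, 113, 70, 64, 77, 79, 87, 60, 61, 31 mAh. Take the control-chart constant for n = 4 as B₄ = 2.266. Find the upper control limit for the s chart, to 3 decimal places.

s̄ = (85 + 85 + 41 + 113 + 70 + 64 + 77 + 79 + 87 + 60 + 61 + 31) / 12 = 71.0833
UCL_s = B₄·s̄ = 2.266 × 71.0833 = 161.0748

161.075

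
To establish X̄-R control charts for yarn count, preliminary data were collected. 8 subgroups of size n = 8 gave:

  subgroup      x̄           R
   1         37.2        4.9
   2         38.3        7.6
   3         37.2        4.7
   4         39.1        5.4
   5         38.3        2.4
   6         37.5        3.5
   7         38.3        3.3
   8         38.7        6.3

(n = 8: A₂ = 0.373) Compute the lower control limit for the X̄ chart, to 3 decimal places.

36.299

X̄̄ = (37.2 + 38.3 + 37.2 + 39.1 + 38.3 + 37.5 + 38.3 + 38.7) / 8 = 304.6000 / 8 = 38.0750
R̄ = (4.9 + 7.6 + 4.7 + 5.4 + 2.4 + 3.5 + 3.3 + 6.3) / 8 = 38.1000 / 8 = 4.7625
LCL = X̄̄ − A₂·R̄ = 38.0750 − 0.373 × 4.7625 = 36.2986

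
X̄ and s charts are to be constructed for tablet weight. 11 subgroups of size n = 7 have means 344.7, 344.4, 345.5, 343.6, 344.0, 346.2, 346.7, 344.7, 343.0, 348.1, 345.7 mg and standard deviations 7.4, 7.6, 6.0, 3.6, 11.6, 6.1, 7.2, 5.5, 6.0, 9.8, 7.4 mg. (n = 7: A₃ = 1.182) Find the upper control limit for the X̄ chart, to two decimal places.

X̄̄ = (344.7 + 344.4 + 345.5 + 343.6 + 344.0 + 346.2 + 346.7 + 344.7 + 343.0 + 348.1 + 345.7) / 11 = 345.1455
s̄ = (7.4 + 7.6 + 6.0 + 3.6 + 11.6 + 6.1 + 7.2 + 5.5 + 6.0 + 9.8 + 7.4) / 11 = 7.1091
UCL = X̄̄ + A₃·s̄ = 345.1455 + 1.182 × 7.1091 = 353.5484

353.55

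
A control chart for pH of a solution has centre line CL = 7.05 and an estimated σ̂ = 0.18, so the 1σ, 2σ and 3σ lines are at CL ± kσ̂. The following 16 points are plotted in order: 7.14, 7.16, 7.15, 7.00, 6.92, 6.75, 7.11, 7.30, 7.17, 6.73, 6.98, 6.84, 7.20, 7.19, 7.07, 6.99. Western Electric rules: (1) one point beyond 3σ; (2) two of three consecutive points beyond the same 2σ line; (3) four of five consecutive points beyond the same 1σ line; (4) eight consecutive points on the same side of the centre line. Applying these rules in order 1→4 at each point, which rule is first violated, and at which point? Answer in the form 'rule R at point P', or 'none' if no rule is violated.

none

Zone of each point (C = within 1σ̂, B = 1σ̂–2σ̂, A = 2σ̂–3σ̂, * = beyond 3σ̂; sign = side of CL): 1:+C, 2:+C, 3:+C, 4:-C, 5:-C, 6:-B, 7:+C, 8:+B, 9:+C, 10:-B, 11:-C, 12:-B, 13:+C, 14:+C, 15:+C, 16:-C
No rule fires across all 16 points.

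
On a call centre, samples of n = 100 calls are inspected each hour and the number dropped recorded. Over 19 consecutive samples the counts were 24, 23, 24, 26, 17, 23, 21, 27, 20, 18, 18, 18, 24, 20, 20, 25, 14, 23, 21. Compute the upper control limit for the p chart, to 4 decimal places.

p̄ = Σdᵢ / (k·n) = 406 / (19 × 100) = 0.21368
UCL = p̄ + 3·√(p̄(1−p̄)/n) = 0.21368 + 3 × √(0.21368×0.78632/100) = 0.21368 + 3 × 0.04099 = 0.33666

0.3367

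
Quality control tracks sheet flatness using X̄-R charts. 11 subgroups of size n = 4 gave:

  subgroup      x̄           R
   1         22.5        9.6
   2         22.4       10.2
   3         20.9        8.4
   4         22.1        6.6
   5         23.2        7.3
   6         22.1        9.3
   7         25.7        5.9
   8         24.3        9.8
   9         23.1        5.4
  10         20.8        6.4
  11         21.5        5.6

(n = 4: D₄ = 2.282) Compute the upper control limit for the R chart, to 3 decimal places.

17.530

R̄ = (9.6 + 10.2 + 8.4 + 6.6 + 7.3 + 9.3 + 5.9 + 9.8 + 5.4 + 6.4 + 5.6) / 11 = 84.5000 / 11 = 7.6818
UCL_R = D₄·R̄ = 2.282 × 7.6818 = 17.5299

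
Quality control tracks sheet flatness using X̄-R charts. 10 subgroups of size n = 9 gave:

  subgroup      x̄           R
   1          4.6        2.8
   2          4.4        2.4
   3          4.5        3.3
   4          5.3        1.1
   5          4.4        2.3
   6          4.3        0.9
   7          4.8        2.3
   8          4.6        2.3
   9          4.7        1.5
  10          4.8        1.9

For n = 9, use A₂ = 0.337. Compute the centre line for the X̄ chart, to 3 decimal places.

X̄̄ = (4.6 + 4.4 + 4.5 + 5.3 + 4.4 + 4.3 + 4.8 + 4.6 + 4.7 + 4.8) / 10 = 46.4000 / 10 = 4.6400
CL = X̄̄ = 4.6400

4.640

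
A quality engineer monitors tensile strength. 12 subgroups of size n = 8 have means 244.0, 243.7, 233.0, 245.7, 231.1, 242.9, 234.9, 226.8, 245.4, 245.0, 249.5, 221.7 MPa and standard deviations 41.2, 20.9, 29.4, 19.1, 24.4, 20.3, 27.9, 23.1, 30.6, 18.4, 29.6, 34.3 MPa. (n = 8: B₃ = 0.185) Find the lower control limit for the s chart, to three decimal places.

s̄ = (41.2 + 20.9 + 29.4 + 19.1 + 24.4 + 20.3 + 27.9 + 23.1 + 30.6 + 18.4 + 29.6 + 34.3) / 12 = 26.6000
LCL_s = B₃·s̄ = 0.185 × 26.6000 = 4.9210

4.921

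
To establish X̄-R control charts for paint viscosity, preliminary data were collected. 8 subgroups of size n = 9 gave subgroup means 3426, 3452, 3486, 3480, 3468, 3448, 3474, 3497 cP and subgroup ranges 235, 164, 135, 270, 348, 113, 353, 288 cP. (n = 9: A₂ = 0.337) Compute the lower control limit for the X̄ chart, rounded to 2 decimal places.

X̄̄ = (3426 + 3452 + 3486 + 3480 + 3468 + 3448 + 3474 + 3497) / 8 = 27731.0000 / 8 = 3466.3750
R̄ = (235 + 164 + 135 + 270 + 348 + 113 + 353 + 288) / 8 = 1906.0000 / 8 = 238.2500
LCL = X̄̄ − A₂·R̄ = 3466.3750 − 0.337 × 238.2500 = 3386.0847

3386.08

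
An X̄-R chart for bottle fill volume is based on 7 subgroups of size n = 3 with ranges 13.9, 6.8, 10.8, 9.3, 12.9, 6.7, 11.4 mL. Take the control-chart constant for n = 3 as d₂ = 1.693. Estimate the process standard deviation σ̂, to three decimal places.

R̄ = (13.9 + 6.8 + 10.8 + 9.3 + 12.9 + 6.7 + 11.4) / 7 = 10.2571
σ̂ = R̄ / d₂ = 10.2571 / 1.693 = 6.0586

6.059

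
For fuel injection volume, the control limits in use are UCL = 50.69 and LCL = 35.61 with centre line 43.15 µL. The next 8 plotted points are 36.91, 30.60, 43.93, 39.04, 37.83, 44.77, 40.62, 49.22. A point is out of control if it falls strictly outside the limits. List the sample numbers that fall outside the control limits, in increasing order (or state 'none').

2

Compare each point to [35.61, 50.69]: sample 2 = 30.60 < LCL.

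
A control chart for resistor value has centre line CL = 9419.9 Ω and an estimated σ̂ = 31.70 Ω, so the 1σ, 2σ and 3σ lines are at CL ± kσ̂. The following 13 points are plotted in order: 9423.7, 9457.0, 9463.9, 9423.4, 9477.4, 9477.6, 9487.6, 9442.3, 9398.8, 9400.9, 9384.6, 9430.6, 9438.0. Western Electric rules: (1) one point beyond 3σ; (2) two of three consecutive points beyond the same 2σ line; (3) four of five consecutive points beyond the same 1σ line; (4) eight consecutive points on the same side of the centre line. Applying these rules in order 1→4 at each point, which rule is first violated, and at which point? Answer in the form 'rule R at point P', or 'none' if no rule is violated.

Zone of each point (C = within 1σ̂, B = 1σ̂–2σ̂, A = 2σ̂–3σ̂, * = beyond 3σ̂; sign = side of CL): 1:+C, 2:+B, 3:+B, 4:+C, 5:+B, 6:+B, 7:+A, 8:+C, 9:-C, 10:-C, 11:-B, 12:+C, 13:+C
Rule 3 (four of five consecutive points beyond the same 1σ limit) is satisfied at point 6.

rule 3 at point 6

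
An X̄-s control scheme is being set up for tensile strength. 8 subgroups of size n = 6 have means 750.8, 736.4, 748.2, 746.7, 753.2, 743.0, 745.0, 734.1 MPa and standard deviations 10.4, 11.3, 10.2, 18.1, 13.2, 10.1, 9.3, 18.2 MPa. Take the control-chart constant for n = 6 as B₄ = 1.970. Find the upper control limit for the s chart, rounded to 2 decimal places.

s̄ = (10.4 + 11.3 + 10.2 + 18.1 + 13.2 + 10.1 + 9.3 + 18.2) / 8 = 12.6000
UCL_s = B₄·s̄ = 1.970 × 12.6000 = 24.8220

24.82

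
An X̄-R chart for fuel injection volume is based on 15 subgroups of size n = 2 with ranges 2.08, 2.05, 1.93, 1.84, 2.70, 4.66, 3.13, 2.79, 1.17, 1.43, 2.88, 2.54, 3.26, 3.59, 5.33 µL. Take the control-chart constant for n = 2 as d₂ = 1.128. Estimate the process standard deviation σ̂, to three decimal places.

2.446

R̄ = (2.08 + 2.05 + 1.93 + 1.84 + 2.70 + 4.66 + 3.13 + 2.79 + 1.17 + 1.43 + 2.88 + 2.54 + 3.26 + 3.59 + 5.33) / 15 = 2.7587
σ̂ = R̄ / d₂ = 2.7587 / 1.128 = 2.4456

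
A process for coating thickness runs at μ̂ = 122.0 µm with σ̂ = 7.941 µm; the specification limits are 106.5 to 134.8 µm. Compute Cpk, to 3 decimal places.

0.537

Cpu = (USL − μ̂) / (3σ̂) = (134.8 − 122.0) / (3 × 7.941) = 0.5373; Cpl = (μ̂ − LSL) / (3σ̂) = (122.0 − 106.5) / (3 × 7.941) = 0.6506; Cpk = min(Cpu, Cpl) = 0.5373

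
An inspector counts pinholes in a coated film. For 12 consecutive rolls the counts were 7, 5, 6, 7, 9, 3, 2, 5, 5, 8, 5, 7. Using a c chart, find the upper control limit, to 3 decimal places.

c̄ = (7 + 5 + 6 + 7 + 9 + 3 + 2 + 5 + 5 + 8 + 5 + 7) / 12 = 69 / 12 = 5.7500
UCL = c̄ + 3√c̄ = 5.7500 + 3 × √5.7500 = 5.7500 + 3 × 2.3979 = 12.9437

12.944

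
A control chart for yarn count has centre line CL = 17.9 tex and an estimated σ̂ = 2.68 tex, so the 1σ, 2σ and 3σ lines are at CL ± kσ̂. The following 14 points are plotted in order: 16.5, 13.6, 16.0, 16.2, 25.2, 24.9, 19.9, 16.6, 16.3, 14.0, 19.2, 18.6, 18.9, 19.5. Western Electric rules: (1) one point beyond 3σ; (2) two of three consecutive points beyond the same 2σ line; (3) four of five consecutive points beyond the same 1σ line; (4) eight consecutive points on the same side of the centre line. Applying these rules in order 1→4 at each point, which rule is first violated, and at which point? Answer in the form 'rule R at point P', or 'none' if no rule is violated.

rule 2 at point 6

Zone of each point (C = within 1σ̂, B = 1σ̂–2σ̂, A = 2σ̂–3σ̂, * = beyond 3σ̂; sign = side of CL): 1:-C, 2:-B, 3:-C, 4:-C, 5:+A, 6:+A, 7:+C, 8:-C, 9:-C, 10:-B, 11:+C, 12:+C, 13:+C, 14:+C
Rule 2 (two of three consecutive points beyond the same 2σ limit) is satisfied at point 6.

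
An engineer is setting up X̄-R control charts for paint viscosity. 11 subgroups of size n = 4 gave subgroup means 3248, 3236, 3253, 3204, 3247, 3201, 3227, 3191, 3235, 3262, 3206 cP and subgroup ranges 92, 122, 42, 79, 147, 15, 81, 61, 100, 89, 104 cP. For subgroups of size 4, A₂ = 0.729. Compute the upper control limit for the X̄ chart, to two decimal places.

X̄̄ = (3248 + 3236 + 3253 + 3204 + 3247 + 3201 + 3227 + 3191 + 3235 + 3262 + 3206) / 11 = 35510.0000 / 11 = 3228.1818
R̄ = (92 + 122 + 42 + 79 + 147 + 15 + 81 + 61 + 100 + 89 + 104) / 11 = 932.0000 / 11 = 84.7273
UCL = X̄̄ + A₂·R̄ = 3228.1818 + 0.729 × 84.7273 = 3289.9480

3289.95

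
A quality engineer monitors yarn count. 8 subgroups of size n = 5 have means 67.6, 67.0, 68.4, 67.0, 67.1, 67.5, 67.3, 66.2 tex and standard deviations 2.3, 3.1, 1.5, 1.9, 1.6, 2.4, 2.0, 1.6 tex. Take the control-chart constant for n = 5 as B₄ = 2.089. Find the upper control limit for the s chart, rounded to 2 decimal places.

4.28

s̄ = (2.3 + 3.1 + 1.5 + 1.9 + 1.6 + 2.4 + 2.0 + 1.6) / 8 = 2.0500
UCL_s = B₄·s̄ = 2.089 × 2.0500 = 4.2824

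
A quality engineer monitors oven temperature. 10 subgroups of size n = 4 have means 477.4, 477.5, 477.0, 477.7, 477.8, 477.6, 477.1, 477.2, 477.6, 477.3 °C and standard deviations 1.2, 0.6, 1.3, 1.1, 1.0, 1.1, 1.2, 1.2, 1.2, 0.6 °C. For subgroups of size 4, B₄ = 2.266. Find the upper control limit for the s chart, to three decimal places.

s̄ = (1.2 + 0.6 + 1.3 + 1.1 + 1.0 + 1.1 + 1.2 + 1.2 + 1.2 + 0.6) / 10 = 1.0500
UCL_s = B₄·s̄ = 2.266 × 1.0500 = 2.3793

2.379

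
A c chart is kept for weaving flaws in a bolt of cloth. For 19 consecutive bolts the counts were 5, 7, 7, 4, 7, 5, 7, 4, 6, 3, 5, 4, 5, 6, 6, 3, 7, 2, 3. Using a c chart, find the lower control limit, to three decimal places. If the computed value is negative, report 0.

0.000

c̄ = (5 + 7 + 7 + 4 + 7 + 5 + 7 + 4 + 6 + 3 + 5 + 4 + 5 + 6 + 6 + 3 + 7 + 2 + 3) / 19 = 96 / 19 = 5.0526
LCL = c̄ − 3√c̄ = 5.0526 − 3 × 2.2478 = -1.6908 → 0 (cannot be negative)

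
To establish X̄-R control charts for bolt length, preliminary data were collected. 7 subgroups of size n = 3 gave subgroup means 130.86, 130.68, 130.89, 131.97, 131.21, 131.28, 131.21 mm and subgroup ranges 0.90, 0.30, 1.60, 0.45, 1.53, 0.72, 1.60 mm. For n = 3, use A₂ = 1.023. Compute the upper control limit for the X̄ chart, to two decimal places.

X̄̄ = (130.86 + 130.68 + 130.89 + 131.97 + 131.21 + 131.28 + 131.21) / 7 = 918.1000 / 7 = 131.1571
R̄ = (0.90 + 0.30 + 1.60 + 0.45 + 1.53 + 0.72 + 1.60) / 7 = 7.1000 / 7 = 1.0143
UCL = X̄̄ + A₂·R̄ = 131.1571 + 1.023 × 1.0143 = 132.1948

132.19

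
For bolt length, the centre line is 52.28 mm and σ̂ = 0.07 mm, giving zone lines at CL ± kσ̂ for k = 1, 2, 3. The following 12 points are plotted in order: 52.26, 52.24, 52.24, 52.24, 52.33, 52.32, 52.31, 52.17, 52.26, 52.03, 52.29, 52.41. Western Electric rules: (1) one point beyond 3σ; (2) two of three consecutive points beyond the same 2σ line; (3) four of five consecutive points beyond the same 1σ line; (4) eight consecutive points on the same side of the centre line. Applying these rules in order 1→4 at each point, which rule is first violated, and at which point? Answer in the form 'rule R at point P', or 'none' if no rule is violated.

Zone of each point (C = within 1σ̂, B = 1σ̂–2σ̂, A = 2σ̂–3σ̂, * = beyond 3σ̂; sign = side of CL): 1:-C, 2:-C, 3:-C, 4:-C, 5:+C, 6:+C, 7:+C, 8:-B, 9:-C, 10:-*, 11:+C, 12:+B
Rule 1 (one point beyond the 3σ limits) is satisfied at point 10.

rule 1 at point 10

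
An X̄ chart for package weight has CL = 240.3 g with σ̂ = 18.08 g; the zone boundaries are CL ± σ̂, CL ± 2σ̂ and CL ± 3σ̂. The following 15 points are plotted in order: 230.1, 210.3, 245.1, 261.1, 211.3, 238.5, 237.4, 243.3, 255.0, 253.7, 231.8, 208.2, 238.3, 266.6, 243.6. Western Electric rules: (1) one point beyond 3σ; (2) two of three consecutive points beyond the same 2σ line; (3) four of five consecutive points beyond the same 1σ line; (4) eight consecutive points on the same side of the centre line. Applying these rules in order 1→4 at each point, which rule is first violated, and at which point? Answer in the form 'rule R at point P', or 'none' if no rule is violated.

Zone of each point (C = within 1σ̂, B = 1σ̂–2σ̂, A = 2σ̂–3σ̂, * = beyond 3σ̂; sign = side of CL): 1:-C, 2:-B, 3:+C, 4:+B, 5:-B, 6:-C, 7:-C, 8:+C, 9:+C, 10:+C, 11:-C, 12:-B, 13:-C, 14:+B, 15:+C
No rule fires across all 15 points.

none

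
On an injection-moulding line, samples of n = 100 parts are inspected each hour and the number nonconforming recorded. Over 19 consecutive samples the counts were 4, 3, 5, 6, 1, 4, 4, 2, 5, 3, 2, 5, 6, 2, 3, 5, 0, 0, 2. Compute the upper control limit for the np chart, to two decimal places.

p̄ = Σdᵢ / (k·n) = 62 / (19 × 100) = 0.03263
UCL = np̄ + 3·√(np̄(1−p̄)) = 3.2632 + 3 × √(3.2632×0.96737) = 3.2632 + 3 × 1.7767 = 8.5933

8.59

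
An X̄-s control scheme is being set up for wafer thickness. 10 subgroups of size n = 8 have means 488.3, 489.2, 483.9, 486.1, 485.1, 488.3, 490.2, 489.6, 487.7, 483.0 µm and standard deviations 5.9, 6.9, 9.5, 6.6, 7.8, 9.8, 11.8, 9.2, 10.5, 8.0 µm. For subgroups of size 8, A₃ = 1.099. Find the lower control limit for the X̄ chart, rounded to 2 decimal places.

X̄̄ = (488.3 + 489.2 + 483.9 + 486.1 + 485.1 + 488.3 + 490.2 + 489.6 + 487.7 + 483.0) / 10 = 487.1400
s̄ = (5.9 + 6.9 + 9.5 + 6.6 + 7.8 + 9.8 + 11.8 + 9.2 + 10.5 + 8.0) / 10 = 8.6000
LCL = X̄̄ − A₃·s̄ = 487.1400 − 1.099 × 8.6000 = 477.6886

477.69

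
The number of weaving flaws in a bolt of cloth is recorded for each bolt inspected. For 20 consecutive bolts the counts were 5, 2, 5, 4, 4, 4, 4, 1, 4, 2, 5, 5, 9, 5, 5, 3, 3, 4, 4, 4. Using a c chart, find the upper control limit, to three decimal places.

10.175

c̄ = (5 + 2 + 5 + 4 + 4 + 4 + 4 + 1 + 4 + 2 + 5 + 5 + 9 + 5 + 5 + 3 + 3 + 4 + 4 + 4) / 20 = 82 / 20 = 4.1000
UCL = c̄ + 3√c̄ = 4.1000 + 3 × √4.1000 = 4.1000 + 3 × 2.0248 = 10.1745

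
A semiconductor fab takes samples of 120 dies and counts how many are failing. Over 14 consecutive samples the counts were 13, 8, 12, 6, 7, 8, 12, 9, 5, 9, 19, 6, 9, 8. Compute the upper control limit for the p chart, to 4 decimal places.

p̄ = Σdᵢ / (k·n) = 131 / (14 × 120) = 0.07798
UCL = p̄ + 3·√(p̄(1−p̄)/n) = 0.07798 + 3 × √(0.07798×0.92202/120) = 0.07798 + 3 × 0.02448 = 0.15141

0.1514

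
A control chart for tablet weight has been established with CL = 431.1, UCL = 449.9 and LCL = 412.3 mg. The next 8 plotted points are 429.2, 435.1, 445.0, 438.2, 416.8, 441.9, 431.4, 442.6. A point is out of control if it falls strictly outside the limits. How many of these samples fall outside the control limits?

0

All 8 points lie within [412.3, 449.9].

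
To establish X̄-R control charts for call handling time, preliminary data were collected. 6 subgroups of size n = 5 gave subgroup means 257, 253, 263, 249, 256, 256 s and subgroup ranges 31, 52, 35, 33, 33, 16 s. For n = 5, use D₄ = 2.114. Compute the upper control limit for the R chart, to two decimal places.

R̄ = (31 + 52 + 35 + 33 + 33 + 16) / 6 = 200.0000 / 6 = 33.3333
UCL_R = D₄·R̄ = 2.114 × 33.3333 = 70.4667

70.47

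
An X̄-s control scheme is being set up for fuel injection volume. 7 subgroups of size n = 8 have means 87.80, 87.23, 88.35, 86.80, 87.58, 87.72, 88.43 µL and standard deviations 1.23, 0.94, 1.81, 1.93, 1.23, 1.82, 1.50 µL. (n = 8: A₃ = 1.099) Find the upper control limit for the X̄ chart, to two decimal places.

89.34

X̄̄ = (87.80 + 87.23 + 88.35 + 86.80 + 87.58 + 87.72 + 88.43) / 7 = 87.7014
s̄ = (1.23 + 0.94 + 1.81 + 1.93 + 1.23 + 1.82 + 1.50) / 7 = 1.4943
UCL = X̄̄ + A₃·s̄ = 87.7014 + 1.099 × 1.4943 = 89.3436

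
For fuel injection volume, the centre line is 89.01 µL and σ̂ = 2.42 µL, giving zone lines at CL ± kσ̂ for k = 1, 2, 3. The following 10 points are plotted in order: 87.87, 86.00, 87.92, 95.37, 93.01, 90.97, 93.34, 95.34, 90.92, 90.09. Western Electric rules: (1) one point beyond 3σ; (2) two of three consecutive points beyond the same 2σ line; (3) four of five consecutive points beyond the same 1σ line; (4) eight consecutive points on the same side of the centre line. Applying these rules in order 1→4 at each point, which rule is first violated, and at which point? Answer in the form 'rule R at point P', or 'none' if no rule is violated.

rule 3 at point 8

Zone of each point (C = within 1σ̂, B = 1σ̂–2σ̂, A = 2σ̂–3σ̂, * = beyond 3σ̂; sign = side of CL): 1:-C, 2:-B, 3:-C, 4:+A, 5:+B, 6:+C, 7:+B, 8:+A, 9:+C, 10:+C
Rule 3 (four of five consecutive points beyond the same 1σ limit) is satisfied at point 8.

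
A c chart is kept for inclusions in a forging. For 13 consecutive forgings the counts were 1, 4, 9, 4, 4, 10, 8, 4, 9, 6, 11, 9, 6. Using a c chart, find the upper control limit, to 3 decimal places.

14.210

c̄ = (1 + 4 + 9 + 4 + 4 + 10 + 8 + 4 + 9 + 6 + 11 + 9 + 6) / 13 = 85 / 13 = 6.5385
UCL = c̄ + 3√c̄ = 6.5385 + 3 × √6.5385 = 6.5385 + 3 × 2.5570 = 14.2096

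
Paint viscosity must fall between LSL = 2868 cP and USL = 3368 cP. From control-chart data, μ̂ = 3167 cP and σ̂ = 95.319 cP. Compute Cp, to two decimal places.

Cp = (USL − LSL) / (6σ̂) = (3368 − 2868) / (6 × 95.319) = 500.0000 / 571.9140 = 0.8743

0.87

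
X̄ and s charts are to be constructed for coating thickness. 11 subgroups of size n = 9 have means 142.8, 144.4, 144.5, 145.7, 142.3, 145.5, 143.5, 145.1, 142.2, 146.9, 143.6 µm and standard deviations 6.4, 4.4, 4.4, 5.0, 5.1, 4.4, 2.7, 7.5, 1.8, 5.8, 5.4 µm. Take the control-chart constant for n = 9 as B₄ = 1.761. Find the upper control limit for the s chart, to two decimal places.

s̄ = (6.4 + 4.4 + 4.4 + 5.0 + 5.1 + 4.4 + 2.7 + 7.5 + 1.8 + 5.8 + 5.4) / 11 = 4.8091
UCL_s = B₄·s̄ = 1.761 × 4.8091 = 8.4688

8.47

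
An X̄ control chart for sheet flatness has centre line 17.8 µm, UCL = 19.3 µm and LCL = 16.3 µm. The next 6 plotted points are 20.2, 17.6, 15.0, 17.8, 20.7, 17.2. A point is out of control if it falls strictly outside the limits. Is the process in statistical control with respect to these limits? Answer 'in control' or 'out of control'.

Compare each point to [16.3, 19.3]: sample 1 = 20.2 > UCL; sample 3 = 15.0 < LCL; sample 5 = 20.7 > UCL.

out of control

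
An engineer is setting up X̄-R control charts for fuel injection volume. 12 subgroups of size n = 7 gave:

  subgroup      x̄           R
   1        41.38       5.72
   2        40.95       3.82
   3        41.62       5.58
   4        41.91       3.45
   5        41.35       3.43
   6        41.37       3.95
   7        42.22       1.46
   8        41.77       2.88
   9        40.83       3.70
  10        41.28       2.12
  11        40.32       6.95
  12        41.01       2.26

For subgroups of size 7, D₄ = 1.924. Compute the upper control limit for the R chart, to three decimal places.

R̄ = (5.72 + 3.82 + 5.58 + 3.45 + 3.43 + 3.95 + 1.46 + 2.88 + 3.70 + 2.12 + 6.95 + 2.26) / 12 = 45.3200 / 12 = 3.7767
UCL_R = D₄·R̄ = 1.924 × 3.7767 = 7.2663

7.266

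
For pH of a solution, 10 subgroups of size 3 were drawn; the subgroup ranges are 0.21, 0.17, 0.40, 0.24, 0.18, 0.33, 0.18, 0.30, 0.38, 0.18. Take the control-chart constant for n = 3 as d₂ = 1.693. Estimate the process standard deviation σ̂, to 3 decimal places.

R̄ = (0.21 + 0.17 + 0.40 + 0.24 + 0.18 + 0.33 + 0.18 + 0.30 + 0.38 + 0.18) / 10 = 0.2570
σ̂ = R̄ / d₂ = 0.2570 / 1.693 = 0.1518

0.152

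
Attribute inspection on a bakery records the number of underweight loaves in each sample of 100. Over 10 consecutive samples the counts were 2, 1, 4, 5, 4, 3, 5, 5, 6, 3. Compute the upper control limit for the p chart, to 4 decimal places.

p̄ = Σdᵢ / (k·n) = 38 / (10 × 100) = 0.03800
UCL = p̄ + 3·√(p̄(1−p̄)/n) = 0.03800 + 3 × √(0.03800×0.96200/100) = 0.03800 + 3 × 0.01912 = 0.09536

0.0954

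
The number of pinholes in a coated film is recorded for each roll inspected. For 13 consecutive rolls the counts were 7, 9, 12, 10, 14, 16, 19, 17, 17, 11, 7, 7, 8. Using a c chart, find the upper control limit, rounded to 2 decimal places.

22.17

c̄ = (7 + 9 + 12 + 10 + 14 + 16 + 19 + 17 + 17 + 11 + 7 + 7 + 8) / 13 = 154 / 13 = 11.8462
UCL = c̄ + 3√c̄ = 11.8462 + 3 × √11.8462 = 11.8462 + 3 × 3.4418 = 22.1716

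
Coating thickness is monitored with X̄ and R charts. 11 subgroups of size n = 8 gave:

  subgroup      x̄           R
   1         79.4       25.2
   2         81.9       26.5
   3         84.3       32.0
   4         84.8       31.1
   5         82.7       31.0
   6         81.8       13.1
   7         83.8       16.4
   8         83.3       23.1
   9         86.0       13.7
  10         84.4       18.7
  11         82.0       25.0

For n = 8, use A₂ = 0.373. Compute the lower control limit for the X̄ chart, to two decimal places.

74.45

X̄̄ = (79.4 + 81.9 + 84.3 + 84.8 + 82.7 + 81.8 + 83.8 + 83.3 + 86.0 + 84.4 + 82.0) / 11 = 914.4000 / 11 = 83.1273
R̄ = (25.2 + 26.5 + 32.0 + 31.1 + 31.0 + 13.1 + 16.4 + 23.1 + 13.7 + 18.7 + 25.0) / 11 = 255.8000 / 11 = 23.2545
LCL = X̄̄ − A₂·R̄ = 83.1273 − 0.373 × 23.2545 = 74.4533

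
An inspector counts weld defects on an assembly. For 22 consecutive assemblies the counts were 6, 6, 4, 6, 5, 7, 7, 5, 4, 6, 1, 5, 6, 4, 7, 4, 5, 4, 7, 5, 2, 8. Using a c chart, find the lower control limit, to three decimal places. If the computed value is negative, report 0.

c̄ = (6 + 6 + 4 + 6 + 5 + 7 + 7 + 5 + 4 + 6 + 1 + 5 + 6 + 4 + 7 + 4 + 5 + 4 + 7 + 5 + 2 + 8) / 22 = 114 / 22 = 5.1818
LCL = c̄ − 3√c̄ = 5.1818 − 3 × 2.2764 = -1.6473 → 0 (cannot be negative)

0.000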